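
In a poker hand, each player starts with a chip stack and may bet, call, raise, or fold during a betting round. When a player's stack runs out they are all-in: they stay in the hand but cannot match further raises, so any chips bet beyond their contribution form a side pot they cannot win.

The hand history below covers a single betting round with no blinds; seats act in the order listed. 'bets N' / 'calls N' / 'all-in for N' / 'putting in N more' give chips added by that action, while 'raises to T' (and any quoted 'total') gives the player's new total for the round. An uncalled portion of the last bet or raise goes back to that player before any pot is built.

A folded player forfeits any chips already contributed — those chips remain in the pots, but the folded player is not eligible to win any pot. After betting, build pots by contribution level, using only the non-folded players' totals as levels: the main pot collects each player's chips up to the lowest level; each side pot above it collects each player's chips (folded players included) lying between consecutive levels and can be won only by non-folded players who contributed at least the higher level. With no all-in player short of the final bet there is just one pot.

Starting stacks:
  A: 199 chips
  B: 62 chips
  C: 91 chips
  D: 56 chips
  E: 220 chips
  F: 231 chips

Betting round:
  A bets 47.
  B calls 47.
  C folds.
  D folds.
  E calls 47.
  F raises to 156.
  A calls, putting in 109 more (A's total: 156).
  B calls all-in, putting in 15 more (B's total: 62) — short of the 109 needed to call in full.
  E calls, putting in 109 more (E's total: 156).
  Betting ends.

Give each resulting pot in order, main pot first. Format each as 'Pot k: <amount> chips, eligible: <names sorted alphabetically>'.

Contributions: A=156, B=62, E=156, F=156
Folded: C, D
Pot levels (distinct totals of non-folded players): 62, 156
Layer 1-62: 62 each from A, B, E, F = 62*4 = 248 chips; eligible A, B, E, F
Layer 63-156: 94 each from A, E, F = 94*3 = 282 chips; eligible A, E, F

Pot 1: 248 chips, eligible: A, B, E, F
Pot 2: 282 chips, eligible: A, E, F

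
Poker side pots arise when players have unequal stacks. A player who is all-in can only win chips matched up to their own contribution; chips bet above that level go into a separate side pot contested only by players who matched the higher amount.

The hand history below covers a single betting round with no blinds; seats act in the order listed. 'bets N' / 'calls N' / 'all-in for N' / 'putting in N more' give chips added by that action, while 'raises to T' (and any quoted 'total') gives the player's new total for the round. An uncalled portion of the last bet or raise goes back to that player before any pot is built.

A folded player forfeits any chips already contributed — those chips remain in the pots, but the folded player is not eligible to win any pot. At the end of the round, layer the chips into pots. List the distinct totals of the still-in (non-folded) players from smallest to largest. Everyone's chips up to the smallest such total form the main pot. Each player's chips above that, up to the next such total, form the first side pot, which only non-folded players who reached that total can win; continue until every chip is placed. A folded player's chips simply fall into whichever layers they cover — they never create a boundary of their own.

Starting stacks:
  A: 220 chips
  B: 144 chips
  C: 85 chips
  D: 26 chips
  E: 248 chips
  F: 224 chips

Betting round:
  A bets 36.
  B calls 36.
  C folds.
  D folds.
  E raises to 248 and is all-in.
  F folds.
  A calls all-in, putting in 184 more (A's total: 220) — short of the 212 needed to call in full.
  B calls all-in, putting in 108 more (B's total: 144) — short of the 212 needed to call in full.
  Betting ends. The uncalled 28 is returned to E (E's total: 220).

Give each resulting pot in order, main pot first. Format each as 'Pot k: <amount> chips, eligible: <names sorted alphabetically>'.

Pot 1: 432 chips, eligible: A, B, E
Pot 2: 152 chips, eligible: A, E

Derivation:
Contributions (after 28 returned to E): A=220, B=144, E=220
Folded: C, D, F
Pot levels (distinct totals of non-folded players): 144, 220
Layer 1-144: 144 each from A, B, E = 144*3 = 432 chips; eligible A, B, E
Layer 145-220: 76 each from A, E = 76*2 = 152 chips; eligible A, E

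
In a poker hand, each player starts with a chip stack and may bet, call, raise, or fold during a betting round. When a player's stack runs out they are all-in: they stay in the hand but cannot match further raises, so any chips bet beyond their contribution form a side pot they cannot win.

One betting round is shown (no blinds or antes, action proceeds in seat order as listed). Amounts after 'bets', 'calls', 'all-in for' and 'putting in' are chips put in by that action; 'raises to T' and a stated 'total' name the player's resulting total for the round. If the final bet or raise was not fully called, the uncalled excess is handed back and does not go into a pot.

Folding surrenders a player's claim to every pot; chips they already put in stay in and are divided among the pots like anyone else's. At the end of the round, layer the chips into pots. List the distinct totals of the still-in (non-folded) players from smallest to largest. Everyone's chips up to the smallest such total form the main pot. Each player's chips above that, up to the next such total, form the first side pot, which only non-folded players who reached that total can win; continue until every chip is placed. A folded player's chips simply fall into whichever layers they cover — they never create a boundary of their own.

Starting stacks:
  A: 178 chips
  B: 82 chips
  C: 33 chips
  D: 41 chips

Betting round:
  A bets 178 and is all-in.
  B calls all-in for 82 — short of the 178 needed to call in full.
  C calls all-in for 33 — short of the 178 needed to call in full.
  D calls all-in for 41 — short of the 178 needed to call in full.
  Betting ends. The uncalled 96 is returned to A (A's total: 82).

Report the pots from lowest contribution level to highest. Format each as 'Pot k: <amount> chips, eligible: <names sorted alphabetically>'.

Pot 1: 132 chips, eligible: A, B, C, D
Pot 2: 24 chips, eligible: A, B, D
Pot 3: 82 chips, eligible: A, B

Derivation:
Contributions (after 96 returned to A): A=82, B=82, C=33, D=41
Pot levels (distinct totals of non-folded players): 33, 41, 82
Layer 1-33: 33 each from A, B, C, D = 33*4 = 132 chips; eligible A, B, C, D
Layer 34-41: 8 each from A, B, D = 8*3 = 24 chips; eligible A, B, D
Layer 42-82: 41 each from A, B = 41*2 = 82 chips; eligible A, B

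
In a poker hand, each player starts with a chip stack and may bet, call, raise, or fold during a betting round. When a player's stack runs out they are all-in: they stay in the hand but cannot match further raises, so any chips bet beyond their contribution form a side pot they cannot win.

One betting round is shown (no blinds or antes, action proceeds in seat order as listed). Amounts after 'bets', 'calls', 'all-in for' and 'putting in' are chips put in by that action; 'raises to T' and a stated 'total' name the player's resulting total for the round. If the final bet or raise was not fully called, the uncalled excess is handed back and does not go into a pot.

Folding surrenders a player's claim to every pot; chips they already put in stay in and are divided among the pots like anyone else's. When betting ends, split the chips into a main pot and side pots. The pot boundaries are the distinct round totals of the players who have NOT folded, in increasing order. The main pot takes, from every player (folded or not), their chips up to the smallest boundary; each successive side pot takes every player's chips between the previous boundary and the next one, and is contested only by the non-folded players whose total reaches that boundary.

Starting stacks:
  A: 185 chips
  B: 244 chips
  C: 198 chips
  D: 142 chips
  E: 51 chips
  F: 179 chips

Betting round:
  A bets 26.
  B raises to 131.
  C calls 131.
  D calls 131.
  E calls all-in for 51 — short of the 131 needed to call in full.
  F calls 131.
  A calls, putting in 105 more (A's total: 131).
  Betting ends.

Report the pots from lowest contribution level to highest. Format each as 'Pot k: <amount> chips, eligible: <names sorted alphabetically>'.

Pot 1: 306 chips, eligible: A, B, C, D, E, F
Pot 2: 400 chips, eligible: A, B, C, D, F

Derivation:
Contributions: A=131, B=131, C=131, D=131, E=51, F=131
Pot levels (distinct totals of non-folded players): 51, 131
Layer 1-51: 51 each from A, B, C, D, E, F = 51*6 = 306 chips; eligible A, B, C, D, E, F
Layer 52-131: 80 each from A, B, C, D, F = 80*5 = 400 chips; eligible A, B, C, D, F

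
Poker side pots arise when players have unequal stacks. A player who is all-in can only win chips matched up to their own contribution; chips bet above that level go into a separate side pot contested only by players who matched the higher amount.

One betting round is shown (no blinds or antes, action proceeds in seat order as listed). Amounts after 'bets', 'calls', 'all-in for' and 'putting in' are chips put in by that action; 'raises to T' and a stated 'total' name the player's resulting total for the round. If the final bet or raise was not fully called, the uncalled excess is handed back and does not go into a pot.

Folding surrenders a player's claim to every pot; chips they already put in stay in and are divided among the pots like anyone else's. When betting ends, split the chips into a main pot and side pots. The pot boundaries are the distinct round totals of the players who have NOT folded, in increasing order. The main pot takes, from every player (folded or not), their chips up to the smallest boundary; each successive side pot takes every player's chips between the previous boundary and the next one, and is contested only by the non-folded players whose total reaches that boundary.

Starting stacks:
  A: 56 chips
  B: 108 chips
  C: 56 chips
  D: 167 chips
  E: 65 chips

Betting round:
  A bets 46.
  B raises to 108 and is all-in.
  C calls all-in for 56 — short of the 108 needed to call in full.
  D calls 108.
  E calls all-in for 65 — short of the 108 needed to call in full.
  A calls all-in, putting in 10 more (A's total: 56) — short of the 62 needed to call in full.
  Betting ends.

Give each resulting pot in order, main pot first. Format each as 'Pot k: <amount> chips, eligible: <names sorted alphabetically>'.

Pot 1: 280 chips, eligible: A, B, C, D, E
Pot 2: 27 chips, eligible: B, D, E
Pot 3: 86 chips, eligible: B, D

Derivation:
Contributions: A=56, B=108, C=56, D=108, E=65
Pot levels (distinct totals of non-folded players): 56, 65, 108
Layer 1-56: 56 each from A, B, C, D, E = 56*5 = 280 chips; eligible A, B, C, D, E
Layer 57-65: 9 each from B, D, E = 9*3 = 27 chips; eligible B, D, E
Layer 66-108: 43 each from B, D = 43*2 = 86 chips; eligible B, D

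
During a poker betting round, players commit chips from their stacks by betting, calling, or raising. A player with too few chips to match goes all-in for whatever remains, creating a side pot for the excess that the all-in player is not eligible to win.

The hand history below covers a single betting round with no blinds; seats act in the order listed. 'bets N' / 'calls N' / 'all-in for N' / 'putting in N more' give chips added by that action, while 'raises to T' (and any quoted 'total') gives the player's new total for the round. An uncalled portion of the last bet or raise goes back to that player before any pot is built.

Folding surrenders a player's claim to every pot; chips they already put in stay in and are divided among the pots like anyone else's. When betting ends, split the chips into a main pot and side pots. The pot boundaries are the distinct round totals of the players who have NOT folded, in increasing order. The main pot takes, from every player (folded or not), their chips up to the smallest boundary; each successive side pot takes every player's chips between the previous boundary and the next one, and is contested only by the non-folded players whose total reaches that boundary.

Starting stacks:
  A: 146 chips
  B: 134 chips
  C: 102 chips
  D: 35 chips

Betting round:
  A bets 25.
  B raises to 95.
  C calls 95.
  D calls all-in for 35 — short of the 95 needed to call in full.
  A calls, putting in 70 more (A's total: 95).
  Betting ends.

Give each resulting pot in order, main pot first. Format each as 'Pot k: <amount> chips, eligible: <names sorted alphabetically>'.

Contributions: A=95, B=95, C=95, D=35
Pot levels (distinct totals of non-folded players): 35, 95
Layer 1-35: 35 each from A, B, C, D = 35*4 = 140 chips; eligible A, B, C, D
Layer 36-95: 60 each from A, B, C = 60*3 = 180 chips; eligible A, B, C

Pot 1: 140 chips, eligible: A, B, C, D
Pot 2: 180 chips, eligible: A, B, C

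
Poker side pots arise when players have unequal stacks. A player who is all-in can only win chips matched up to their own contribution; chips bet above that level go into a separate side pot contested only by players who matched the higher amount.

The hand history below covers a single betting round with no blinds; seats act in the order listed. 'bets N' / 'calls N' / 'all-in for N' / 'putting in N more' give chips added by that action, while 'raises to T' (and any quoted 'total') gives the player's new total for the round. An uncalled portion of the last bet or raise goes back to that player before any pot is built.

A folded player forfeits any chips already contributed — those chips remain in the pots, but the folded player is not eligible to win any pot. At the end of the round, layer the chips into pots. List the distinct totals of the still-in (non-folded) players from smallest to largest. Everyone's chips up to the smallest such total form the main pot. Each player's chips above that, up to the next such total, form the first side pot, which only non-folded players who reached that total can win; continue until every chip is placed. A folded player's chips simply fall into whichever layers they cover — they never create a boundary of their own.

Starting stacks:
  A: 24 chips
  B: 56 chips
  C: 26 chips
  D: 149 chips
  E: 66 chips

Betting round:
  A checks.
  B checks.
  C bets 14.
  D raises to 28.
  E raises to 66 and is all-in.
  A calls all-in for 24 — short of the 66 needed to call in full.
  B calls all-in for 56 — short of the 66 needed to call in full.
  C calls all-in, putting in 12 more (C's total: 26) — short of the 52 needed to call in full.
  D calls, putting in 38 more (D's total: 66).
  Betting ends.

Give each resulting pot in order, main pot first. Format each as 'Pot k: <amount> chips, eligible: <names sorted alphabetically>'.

Pot 1: 120 chips, eligible: A, B, C, D, E
Pot 2: 8 chips, eligible: B, C, D, E
Pot 3: 90 chips, eligible: B, D, E
Pot 4: 20 chips, eligible: D, E

Derivation:
Contributions: A=24, B=56, C=26, D=66, E=66
Pot levels (distinct totals of non-folded players): 24, 26, 56, 66
Layer 1-24: 24 each from A, B, C, D, E = 24*5 = 120 chips; eligible A, B, C, D, E
Layer 25-26: 2 each from B, C, D, E = 2*4 = 8 chips; eligible B, C, D, E
Layer 27-56: 30 each from B, D, E = 30*3 = 90 chips; eligible B, D, E
Layer 57-66: 10 each from D, E = 10*2 = 20 chips; eligible D, E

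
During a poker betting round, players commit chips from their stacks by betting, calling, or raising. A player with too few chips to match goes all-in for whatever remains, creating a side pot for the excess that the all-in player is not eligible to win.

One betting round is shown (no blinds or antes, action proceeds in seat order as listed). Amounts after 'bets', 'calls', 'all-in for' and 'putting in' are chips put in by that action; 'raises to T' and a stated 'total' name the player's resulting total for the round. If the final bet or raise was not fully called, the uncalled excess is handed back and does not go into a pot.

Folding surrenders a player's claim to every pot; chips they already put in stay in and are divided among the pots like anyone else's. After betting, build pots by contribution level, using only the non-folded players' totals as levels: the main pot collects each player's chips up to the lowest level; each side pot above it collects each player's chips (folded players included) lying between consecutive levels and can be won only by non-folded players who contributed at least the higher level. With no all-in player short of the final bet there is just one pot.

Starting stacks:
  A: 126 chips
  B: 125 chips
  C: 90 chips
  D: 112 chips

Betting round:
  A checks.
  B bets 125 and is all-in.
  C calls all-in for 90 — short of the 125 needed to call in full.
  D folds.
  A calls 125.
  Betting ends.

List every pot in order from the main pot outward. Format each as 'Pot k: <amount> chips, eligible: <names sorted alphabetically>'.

Contributions: A=125, B=125, C=90
Folded: D
Pot levels (distinct totals of non-folded players): 90, 125
Layer 1-90: 90 each from A, B, C = 90*3 = 270 chips; eligible A, B, C
Layer 91-125: 35 each from A, B = 35*2 = 70 chips; eligible A, B

Pot 1: 270 chips, eligible: A, B, C
Pot 2: 70 chips, eligible: A, B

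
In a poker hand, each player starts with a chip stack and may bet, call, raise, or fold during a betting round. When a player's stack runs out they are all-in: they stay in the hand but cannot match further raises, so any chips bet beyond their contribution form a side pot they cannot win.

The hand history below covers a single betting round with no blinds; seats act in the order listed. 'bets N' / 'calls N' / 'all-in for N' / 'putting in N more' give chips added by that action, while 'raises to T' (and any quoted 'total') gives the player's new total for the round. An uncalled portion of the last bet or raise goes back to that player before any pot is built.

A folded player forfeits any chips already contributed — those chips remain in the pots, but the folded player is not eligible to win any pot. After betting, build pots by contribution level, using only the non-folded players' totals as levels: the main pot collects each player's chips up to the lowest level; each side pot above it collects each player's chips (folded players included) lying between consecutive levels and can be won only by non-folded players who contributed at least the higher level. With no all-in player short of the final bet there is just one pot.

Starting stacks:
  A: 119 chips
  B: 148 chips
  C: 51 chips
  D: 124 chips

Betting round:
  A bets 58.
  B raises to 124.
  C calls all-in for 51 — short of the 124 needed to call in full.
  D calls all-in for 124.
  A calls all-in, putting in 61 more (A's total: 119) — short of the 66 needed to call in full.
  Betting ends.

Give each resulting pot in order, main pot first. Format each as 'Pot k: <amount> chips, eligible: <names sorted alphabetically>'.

Pot 1: 204 chips, eligible: A, B, C, D
Pot 2: 204 chips, eligible: A, B, D
Pot 3: 10 chips, eligible: B, D

Derivation:
Contributions: A=119, B=124, C=51, D=124
Pot levels (distinct totals of non-folded players): 51, 119, 124
Layer 1-51: 51 each from A, B, C, D = 51*4 = 204 chips; eligible A, B, C, D
Layer 52-119: 68 each from A, B, D = 68*3 = 204 chips; eligible A, B, D
Layer 120-124: 5 each from B, D = 5*2 = 10 chips; eligible B, D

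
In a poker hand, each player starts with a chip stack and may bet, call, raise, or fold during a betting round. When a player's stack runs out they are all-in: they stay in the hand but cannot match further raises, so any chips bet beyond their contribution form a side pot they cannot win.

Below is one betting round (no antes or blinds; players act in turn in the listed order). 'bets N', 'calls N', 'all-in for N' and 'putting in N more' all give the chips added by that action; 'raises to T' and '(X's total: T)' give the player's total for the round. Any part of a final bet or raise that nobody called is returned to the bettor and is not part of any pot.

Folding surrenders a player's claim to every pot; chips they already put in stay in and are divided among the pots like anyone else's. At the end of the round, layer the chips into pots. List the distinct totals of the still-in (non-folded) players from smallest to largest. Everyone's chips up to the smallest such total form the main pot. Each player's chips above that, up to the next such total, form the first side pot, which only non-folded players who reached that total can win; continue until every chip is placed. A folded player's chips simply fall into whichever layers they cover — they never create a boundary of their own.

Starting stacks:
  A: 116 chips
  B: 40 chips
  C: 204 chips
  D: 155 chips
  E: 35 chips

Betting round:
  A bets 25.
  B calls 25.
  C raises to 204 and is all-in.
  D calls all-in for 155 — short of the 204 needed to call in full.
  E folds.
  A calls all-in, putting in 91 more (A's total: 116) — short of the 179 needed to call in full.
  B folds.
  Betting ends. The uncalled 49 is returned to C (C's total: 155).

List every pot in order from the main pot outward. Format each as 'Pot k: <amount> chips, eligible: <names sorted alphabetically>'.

Contributions (after 49 returned to C): A=116, B=25, C=155, D=155
Folded: B, E
Pot levels (distinct totals of non-folded players): 116, 155
Layer 1-116: A 116 + B 25 + C 116 + D 116 = 373 chips; eligible A, C, D
Layer 117-155: 39 each from C, D = 39*2 = 78 chips; eligible C, D

Pot 1: 373 chips, eligible: A, C, D
Pot 2: 78 chips, eligible: C, D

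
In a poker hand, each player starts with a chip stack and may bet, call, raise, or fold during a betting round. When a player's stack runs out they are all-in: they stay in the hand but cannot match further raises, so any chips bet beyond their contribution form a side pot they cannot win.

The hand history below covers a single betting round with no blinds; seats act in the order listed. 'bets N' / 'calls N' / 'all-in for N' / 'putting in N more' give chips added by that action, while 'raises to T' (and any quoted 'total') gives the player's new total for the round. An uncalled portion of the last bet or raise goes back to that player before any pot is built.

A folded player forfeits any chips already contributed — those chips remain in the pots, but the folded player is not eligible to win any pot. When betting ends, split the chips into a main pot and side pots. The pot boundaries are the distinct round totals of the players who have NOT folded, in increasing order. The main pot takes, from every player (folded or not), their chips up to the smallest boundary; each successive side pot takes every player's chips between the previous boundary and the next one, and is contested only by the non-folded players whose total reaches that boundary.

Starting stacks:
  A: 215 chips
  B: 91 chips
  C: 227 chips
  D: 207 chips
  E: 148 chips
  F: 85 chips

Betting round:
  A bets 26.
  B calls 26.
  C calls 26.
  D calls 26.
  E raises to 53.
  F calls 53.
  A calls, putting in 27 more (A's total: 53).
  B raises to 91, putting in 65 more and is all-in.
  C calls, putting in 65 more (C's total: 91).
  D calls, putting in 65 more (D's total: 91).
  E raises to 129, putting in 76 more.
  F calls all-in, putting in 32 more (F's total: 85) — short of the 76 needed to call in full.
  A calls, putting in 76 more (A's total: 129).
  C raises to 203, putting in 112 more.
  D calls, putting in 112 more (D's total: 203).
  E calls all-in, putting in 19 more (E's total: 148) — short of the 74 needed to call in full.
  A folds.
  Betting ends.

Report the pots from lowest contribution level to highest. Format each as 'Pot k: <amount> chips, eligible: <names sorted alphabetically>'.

Contributions: A=129, B=91, C=203, D=203, E=148, F=85
Folded: A
Pot levels (distinct totals of non-folded players): 85, 91, 148, 203
Layer 1-85: 85 each from A, B, C, D, E, F = 85*6 = 510 chips; eligible B, C, D, E, F
Layer 86-91: 6 each from A, B, C, D, E = 6*5 = 30 chips; eligible B, C, D, E
Layer 92-148: A 38 + C 57 + D 57 + E 57 = 209 chips; eligible C, D, E
Layer 149-203: 55 each from C, D = 55*2 = 110 chips; eligible C, D

Pot 1: 510 chips, eligible: B, C, D, E, F
Pot 2: 30 chips, eligible: B, C, D, E
Pot 3: 209 chips, eligible: C, D, E
Pot 4: 110 chips, eligible: C, D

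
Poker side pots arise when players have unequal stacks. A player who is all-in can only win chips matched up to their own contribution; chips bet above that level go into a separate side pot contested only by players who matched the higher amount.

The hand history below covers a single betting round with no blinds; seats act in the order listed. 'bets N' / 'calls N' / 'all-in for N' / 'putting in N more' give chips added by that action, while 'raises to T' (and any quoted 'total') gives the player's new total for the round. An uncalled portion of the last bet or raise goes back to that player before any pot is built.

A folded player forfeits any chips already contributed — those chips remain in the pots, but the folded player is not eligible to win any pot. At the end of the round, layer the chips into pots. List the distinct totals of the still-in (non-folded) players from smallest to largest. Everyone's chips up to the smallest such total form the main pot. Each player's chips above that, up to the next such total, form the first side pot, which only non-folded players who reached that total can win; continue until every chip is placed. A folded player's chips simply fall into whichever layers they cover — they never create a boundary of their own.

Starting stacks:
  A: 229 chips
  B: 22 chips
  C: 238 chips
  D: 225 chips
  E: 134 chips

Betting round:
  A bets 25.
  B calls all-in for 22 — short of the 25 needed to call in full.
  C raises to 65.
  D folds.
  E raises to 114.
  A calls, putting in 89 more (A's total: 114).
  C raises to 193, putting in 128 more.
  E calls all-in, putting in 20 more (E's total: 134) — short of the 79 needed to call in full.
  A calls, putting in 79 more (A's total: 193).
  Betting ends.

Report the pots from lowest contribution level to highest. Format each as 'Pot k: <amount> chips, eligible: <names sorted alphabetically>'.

Pot 1: 88 chips, eligible: A, B, C, E
Pot 2: 336 chips, eligible: A, C, E
Pot 3: 118 chips, eligible: A, C

Derivation:
Contributions: A=193, B=22, C=193, E=134
Folded: D
Pot levels (distinct totals of non-folded players): 22, 134, 193
Layer 1-22: 22 each from A, B, C, E = 22*4 = 88 chips; eligible A, B, C, E
Layer 23-134: 112 each from A, C, E = 112*3 = 336 chips; eligible A, C, E
Layer 135-193: 59 each from A, C = 59*2 = 118 chips; eligible A, C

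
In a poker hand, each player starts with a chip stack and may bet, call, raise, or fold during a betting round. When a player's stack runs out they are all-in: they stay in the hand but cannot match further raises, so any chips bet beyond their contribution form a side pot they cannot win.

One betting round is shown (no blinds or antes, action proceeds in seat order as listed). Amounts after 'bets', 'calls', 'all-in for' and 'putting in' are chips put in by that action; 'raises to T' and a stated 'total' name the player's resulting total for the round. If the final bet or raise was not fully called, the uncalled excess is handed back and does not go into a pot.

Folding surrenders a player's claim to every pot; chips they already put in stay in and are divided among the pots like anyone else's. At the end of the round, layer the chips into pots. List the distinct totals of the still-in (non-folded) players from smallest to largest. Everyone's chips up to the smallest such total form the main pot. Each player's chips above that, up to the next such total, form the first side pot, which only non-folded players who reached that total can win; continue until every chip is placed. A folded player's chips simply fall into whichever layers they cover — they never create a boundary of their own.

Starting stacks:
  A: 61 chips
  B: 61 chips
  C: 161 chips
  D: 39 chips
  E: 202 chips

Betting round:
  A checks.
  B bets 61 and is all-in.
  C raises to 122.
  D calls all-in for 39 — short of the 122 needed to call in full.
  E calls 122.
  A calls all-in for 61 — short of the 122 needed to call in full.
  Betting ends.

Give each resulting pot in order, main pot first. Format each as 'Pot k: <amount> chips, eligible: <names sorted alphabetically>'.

Pot 1: 195 chips, eligible: A, B, C, D, E
Pot 2: 88 chips, eligible: A, B, C, E
Pot 3: 122 chips, eligible: C, E

Derivation:
Contributions: A=61, B=61, C=122, D=39, E=122
Pot levels (distinct totals of non-folded players): 39, 61, 122
Layer 1-39: 39 each from A, B, C, D, E = 39*5 = 195 chips; eligible A, B, C, D, E
Layer 40-61: 22 each from A, B, C, E = 22*4 = 88 chips; eligible A, B, C, E
Layer 62-122: 61 each from C, E = 61*2 = 122 chips; eligible C, E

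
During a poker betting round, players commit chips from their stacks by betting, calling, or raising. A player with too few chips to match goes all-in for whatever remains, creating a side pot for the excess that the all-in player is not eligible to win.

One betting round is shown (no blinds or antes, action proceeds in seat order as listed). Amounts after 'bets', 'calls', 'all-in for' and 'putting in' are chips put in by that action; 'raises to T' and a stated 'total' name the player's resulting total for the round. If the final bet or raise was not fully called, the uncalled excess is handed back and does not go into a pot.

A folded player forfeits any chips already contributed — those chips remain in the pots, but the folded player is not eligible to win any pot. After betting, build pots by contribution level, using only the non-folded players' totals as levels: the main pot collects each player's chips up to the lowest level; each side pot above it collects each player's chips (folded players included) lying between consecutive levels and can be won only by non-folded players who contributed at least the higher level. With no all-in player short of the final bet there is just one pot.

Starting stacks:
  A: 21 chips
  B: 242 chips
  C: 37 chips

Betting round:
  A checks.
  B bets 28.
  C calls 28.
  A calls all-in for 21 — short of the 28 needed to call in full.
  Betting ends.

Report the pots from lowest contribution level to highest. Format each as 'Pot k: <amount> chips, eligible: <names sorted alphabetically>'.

Pot 1: 63 chips, eligible: A, B, C
Pot 2: 14 chips, eligible: B, C

Derivation:
Contributions: A=21, B=28, C=28
Pot levels (distinct totals of non-folded players): 21, 28
Layer 1-21: 21 each from A, B, C = 21*3 = 63 chips; eligible A, B, C
Layer 22-28: 7 each from B, C = 7*2 = 14 chips; eligible B, C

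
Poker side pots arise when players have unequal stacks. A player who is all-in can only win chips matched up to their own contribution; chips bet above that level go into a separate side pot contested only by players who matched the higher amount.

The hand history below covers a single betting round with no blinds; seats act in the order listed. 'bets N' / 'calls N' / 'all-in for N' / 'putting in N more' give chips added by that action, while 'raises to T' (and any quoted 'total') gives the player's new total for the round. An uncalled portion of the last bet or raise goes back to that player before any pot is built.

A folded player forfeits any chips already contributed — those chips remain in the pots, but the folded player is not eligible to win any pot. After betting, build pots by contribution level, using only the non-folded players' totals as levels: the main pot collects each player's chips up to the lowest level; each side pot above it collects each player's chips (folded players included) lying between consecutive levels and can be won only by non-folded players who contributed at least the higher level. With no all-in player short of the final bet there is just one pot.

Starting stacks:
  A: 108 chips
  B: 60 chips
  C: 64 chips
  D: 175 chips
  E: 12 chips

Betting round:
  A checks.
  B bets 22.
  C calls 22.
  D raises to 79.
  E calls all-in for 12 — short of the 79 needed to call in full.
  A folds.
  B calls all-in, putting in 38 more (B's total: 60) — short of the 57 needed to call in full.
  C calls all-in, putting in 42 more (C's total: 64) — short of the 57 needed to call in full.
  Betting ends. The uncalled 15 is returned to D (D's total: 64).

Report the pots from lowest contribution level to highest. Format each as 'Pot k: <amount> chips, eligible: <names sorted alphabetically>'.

Contributions (after 15 returned to D): B=60, C=64, D=64, E=12
Folded: A
Pot levels (distinct totals of non-folded players): 12, 60, 64
Layer 1-12: 12 each from B, C, D, E = 12*4 = 48 chips; eligible B, C, D, E
Layer 13-60: 48 each from B, C, D = 48*3 = 144 chips; eligible B, C, D
Layer 61-64: 4 each from C, D = 4*2 = 8 chips; eligible C, D

Pot 1: 48 chips, eligible: B, C, D, E
Pot 2: 144 chips, eligible: B, C, D
Pot 3: 8 chips, eligible: C, D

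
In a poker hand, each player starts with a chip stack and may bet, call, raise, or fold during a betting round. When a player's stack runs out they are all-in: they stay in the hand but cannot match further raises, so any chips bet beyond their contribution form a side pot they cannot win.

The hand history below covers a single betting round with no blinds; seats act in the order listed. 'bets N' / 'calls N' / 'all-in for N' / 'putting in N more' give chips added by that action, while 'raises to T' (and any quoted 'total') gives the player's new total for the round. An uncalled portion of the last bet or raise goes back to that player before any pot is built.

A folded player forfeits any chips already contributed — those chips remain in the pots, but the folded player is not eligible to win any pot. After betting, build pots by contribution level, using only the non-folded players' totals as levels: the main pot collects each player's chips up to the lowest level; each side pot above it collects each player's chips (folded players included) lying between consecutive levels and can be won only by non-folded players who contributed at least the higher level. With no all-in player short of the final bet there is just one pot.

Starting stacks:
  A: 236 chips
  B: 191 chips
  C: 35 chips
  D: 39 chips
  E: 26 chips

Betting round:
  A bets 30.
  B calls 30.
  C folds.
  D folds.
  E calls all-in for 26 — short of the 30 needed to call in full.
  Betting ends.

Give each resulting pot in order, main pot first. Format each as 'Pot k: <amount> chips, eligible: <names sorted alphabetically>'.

Contributions: A=30, B=30, E=26
Folded: C, D
Pot levels (distinct totals of non-folded players): 26, 30
Layer 1-26: 26 each from A, B, E = 26*3 = 78 chips; eligible A, B, E
Layer 27-30: 4 each from A, B = 4*2 = 8 chips; eligible A, B

Pot 1: 78 chips, eligible: A, B, E
Pot 2: 8 chips, eligible: A, B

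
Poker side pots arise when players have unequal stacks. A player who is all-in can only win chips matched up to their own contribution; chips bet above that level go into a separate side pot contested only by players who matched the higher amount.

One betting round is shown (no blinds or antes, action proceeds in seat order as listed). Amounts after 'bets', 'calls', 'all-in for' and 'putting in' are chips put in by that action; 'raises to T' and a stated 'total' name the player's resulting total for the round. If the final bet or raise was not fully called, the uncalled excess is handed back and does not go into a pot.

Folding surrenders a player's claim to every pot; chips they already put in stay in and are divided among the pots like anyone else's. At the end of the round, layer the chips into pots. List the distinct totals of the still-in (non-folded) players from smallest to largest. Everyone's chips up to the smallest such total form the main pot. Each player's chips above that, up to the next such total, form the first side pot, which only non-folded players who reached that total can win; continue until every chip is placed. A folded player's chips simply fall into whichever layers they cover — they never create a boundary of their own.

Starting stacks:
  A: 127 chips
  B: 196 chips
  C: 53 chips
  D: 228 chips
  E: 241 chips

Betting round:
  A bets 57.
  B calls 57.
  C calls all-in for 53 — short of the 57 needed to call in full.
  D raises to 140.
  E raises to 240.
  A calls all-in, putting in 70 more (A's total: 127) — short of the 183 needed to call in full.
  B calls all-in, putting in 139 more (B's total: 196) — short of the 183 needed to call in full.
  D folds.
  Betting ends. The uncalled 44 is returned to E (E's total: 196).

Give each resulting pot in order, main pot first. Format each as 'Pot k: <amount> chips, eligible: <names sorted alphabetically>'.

Contributions (after 44 returned to E): A=127, B=196, C=53, D=140, E=196
Folded: D
Pot levels (distinct totals of non-folded players): 53, 127, 196
Layer 1-53: 53 each from A, B, C, D, E = 53*5 = 265 chips; eligible A, B, C, E
Layer 54-127: 74 each from A, B, D, E = 74*4 = 296 chips; eligible A, B, E
Layer 128-196: B 69 + D 13 + E 69 = 151 chips; eligible B, E

Pot 1: 265 chips, eligible: A, B, C, E
Pot 2: 296 chips, eligible: A, B, E
Pot 3: 151 chips, eligible: B, E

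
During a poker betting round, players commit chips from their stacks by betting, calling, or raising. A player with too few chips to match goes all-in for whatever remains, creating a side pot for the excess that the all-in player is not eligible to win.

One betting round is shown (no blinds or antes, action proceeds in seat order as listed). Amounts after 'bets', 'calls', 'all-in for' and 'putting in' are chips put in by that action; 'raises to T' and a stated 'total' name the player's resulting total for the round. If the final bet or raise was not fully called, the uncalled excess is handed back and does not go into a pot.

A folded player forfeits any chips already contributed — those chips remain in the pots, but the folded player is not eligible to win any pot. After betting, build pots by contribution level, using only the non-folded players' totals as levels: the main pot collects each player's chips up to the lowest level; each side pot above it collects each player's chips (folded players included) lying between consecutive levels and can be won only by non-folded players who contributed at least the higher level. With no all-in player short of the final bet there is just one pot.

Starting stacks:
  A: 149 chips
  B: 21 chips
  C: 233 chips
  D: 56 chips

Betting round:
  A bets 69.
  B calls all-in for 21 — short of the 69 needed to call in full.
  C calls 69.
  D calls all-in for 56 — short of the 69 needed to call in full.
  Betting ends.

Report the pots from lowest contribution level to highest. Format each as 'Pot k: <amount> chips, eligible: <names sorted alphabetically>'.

Contributions: A=69, B=21, C=69, D=56
Pot levels (distinct totals of non-folded players): 21, 56, 69
Layer 1-21: 21 each from A, B, C, D = 21*4 = 84 chips; eligible A, B, C, D
Layer 22-56: 35 each from A, C, D = 35*3 = 105 chips; eligible A, C, D
Layer 57-69: 13 each from A, C = 13*2 = 26 chips; eligible A, C

Pot 1: 84 chips, eligible: A, B, C, D
Pot 2: 105 chips, eligible: A, C, D
Pot 3: 26 chips, eligible: A, C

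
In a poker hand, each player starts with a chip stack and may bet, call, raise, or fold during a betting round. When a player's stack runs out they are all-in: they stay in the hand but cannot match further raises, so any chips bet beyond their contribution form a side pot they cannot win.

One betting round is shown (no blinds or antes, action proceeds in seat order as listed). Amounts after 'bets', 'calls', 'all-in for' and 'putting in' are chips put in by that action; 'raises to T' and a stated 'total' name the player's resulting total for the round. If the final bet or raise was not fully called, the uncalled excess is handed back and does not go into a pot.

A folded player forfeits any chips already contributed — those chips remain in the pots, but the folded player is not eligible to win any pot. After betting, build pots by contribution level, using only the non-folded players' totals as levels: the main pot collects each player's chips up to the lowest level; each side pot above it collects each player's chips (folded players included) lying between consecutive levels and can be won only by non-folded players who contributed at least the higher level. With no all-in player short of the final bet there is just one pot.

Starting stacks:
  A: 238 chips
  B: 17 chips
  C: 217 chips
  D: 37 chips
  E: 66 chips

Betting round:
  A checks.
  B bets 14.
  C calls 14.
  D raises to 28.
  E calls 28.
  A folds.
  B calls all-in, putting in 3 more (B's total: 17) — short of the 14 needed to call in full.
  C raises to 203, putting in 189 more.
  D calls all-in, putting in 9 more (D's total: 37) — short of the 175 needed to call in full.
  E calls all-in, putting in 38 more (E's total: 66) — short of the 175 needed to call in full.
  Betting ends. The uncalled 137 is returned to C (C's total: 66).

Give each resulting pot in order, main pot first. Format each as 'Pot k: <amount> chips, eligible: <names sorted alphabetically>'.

Contributions (after 137 returned to C): B=17, C=66, D=37, E=66
Folded: A
Pot levels (distinct totals of non-folded players): 17, 37, 66
Layer 1-17: 17 each from B, C, D, E = 17*4 = 68 chips; eligible B, C, D, E
Layer 18-37: 20 each from C, D, E = 20*3 = 60 chips; eligible C, D, E
Layer 38-66: 29 each from C, E = 29*2 = 58 chips; eligible C, E

Pot 1: 68 chips, eligible: B, C, D, E
Pot 2: 60 chips, eligible: C, D, E
Pot 3: 58 chips, eligible: C, E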